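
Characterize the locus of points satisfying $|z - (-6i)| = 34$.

|z - z0| = r describes a circle centered at z0 with radius r
Here z0 = -6i and r = 34
Locus: Circle centered at (0, -6) with radius 34


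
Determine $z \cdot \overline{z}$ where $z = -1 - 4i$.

z * conjugate(z) = |z|^2 = a^2 + b^2
= (-1)^2 + (-4)^2 = 17


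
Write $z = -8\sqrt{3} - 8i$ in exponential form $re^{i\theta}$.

r = |z| = sqrt((-8*sqrt(3))^2 + (-8)^2) = sqrt(192 + 64) = sqrt(256) = 16
θ = arctan(b/a) = arctan(-8/-13.8564) (quadrant-adjusted) = -150° = -5π/6
z = 16e^(-i*5π/6)


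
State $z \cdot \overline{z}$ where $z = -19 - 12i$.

z * conjugate(z) = |z|^2 = a^2 + b^2
= (-19)^2 + (-12)^2 = 505


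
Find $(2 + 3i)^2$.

(a + bi)^2 = a^2 - b^2 + 2abi
= 2^2 - 3^2 + 2*2*3i
= -5 + 12i


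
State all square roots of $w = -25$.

|w| = 25, arg(w) = 180°
Root modulus = 25^(1/2) = 5
Root arguments: θ_k = (180° + 360°k)/2 for k = 0, 1, ..., 1
Roots: 5i, -5i


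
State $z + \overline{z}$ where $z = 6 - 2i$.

z + conjugate(z) = (a + bi) + (a - bi) = 2a
= 2 * 6 = 12


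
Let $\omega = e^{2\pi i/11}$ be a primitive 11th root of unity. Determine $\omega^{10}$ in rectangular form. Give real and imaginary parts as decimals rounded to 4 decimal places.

ω^10 = e^(2πi·10/11) = e^(i·20π/11)
= cos(20π/11) + i sin(20π/11)
= 0.8413 - 0.5406i


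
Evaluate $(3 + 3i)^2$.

(a + bi)^2 = a^2 - b^2 + 2abi
= 3^2 - 3^2 + 2*3*3i
= 18i


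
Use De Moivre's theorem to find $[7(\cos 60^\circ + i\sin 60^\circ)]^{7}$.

By De Moivre: z^n = r^n(cos(nθ) + i sin(nθ))
= 7^7(cos(7*60°) + i sin(7*60°))
= 823543(cos 60° + i sin 60°)
= 823543/2 + (823543*sqrt(3)/2)i


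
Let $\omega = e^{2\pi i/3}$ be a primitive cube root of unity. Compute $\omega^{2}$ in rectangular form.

ω^2 = e^(2πi·2/3) = e^(i·4π/3)
= cos(4π/3) + i sin(4π/3)
= -1/2 - (sqrt(3)/2)i


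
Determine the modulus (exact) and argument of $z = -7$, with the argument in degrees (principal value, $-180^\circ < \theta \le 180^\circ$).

|z| = sqrt((-7)^2 + 0^2) = 7
b = 0 and a < 0, so z lies on the negative real axis: arg(z) = 180°


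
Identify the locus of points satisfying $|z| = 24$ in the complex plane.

|z| = 24 means sqrt(x^2 + y^2) = 24
This is a circle of radius 24 centered at the origin


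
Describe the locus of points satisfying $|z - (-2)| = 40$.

|z - z0| = r describes a circle centered at z0 with radius r
Here z0 = -2 and r = 40
Locus: Circle centered at (-2, 0) with radius 40


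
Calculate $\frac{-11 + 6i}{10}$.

Divisor is real, so divide each part by 10:
= -11/10 + (3/5)i


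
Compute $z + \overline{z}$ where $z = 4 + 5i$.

z + conjugate(z) = (a + bi) + (a - bi) = 2a
= 2 * 4 = 8


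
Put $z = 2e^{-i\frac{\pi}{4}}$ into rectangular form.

a = r cos θ = 2 * sqrt(2)/2 = sqrt(2)
b = r sin θ = 2 * -sqrt(2)/2 = -sqrt(2)
z = sqrt(2) - sqrt(2)i


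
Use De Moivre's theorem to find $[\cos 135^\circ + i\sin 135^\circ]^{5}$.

By De Moivre: z^n = r^n(cos(nθ) + i sin(nθ))
= 1^5(cos(5*135°) + i sin(5*135°))
= 1(cos 315° + i sin 315°)
= sqrt(2)/2 - (sqrt(2)/2)i


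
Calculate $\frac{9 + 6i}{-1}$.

Divisor is real, so divide each part by -1:
= -9 - 6i


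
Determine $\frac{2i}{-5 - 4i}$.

Multiply numerator and denominator by conjugate (-5 + 4i):
= (2i)(-5 + 4i) / ((-5)^2 + (-4)^2)
= (-8 - 10i) / 41
= -8/41 - (10/41)i


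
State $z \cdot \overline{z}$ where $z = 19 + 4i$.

z * conjugate(z) = |z|^2 = a^2 + b^2
= 19^2 + 4^2 = 377


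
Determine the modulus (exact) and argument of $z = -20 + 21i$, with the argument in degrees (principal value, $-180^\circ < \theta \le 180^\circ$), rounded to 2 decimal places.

|z| = sqrt((-20)^2 + 21^2) = 29
arg(z) = arctan(b/a) = arctan(21/-20) (quadrant-adjusted) = 133.60°


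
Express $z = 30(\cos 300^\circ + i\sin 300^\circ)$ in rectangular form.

a = r cos θ = 30 * 1/2 = 15
b = r sin θ = 30 * -sqrt(3)/2 = -15*sqrt(3)
z = 15 - 15*sqrt(3)i


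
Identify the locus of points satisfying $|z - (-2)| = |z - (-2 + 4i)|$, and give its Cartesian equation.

|z - z1| = |z - z2| means z is equidistant from z1 and z2,
i.e. the perpendicular bisector of the segment from (-2, 0) to (-2, 4) (midpoint (-2, 2)).
With z = x + yi, square both sides:
(x - (-2))^2 + (y - 0)^2 = (x - (-2))^2 + (y - 4)^2
The x^2 and y^2 terms cancel: 0x + 8y = 20 - 4 = 16
Simplify: y = 2
Locus: Perpendicular bisector of the segment from (-2, 0) to (-2, 4): the line y = 2


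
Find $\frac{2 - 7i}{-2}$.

Divisor is real, so divide each part by -2:
= -1 + (7/2)i


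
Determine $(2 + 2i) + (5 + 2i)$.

(2 + 5) + (2 + 2)i = 7 + 4i


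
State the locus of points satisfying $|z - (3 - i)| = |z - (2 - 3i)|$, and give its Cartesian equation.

|z - z1| = |z - z2| means z is equidistant from z1 and z2,
i.e. the perpendicular bisector of the segment from (3, -1) to (2, -3) (midpoint (5/2, -2)).
With z = x + yi, square both sides:
(x - 3)^2 + (y - (-1))^2 = (x - 2)^2 + (y - (-3))^2
The x^2 and y^2 terms cancel: -2x + (-4)y = 13 - 10 = 3
Simplify: 2x + 4y = -3
Locus: Perpendicular bisector of the segment from (3, -1) to (2, -3): the line 2x + 4y = -3


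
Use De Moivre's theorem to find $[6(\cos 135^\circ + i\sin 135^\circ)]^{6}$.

By De Moivre: z^n = r^n(cos(nθ) + i sin(nθ))
= 6^6(cos(6*135°) + i sin(6*135°))
= 46656(cos 90° + i sin 90°)
= 46656i


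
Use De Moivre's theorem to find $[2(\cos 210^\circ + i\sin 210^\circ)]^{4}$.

By De Moivre: z^n = r^n(cos(nθ) + i sin(nθ))
= 2^4(cos(4*210°) + i sin(4*210°))
= 16(cos 120° + i sin 120°)
= -8 + 8*sqrt(3)i


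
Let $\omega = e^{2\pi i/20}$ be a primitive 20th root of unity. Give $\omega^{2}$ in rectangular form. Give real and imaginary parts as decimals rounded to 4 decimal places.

ω^2 = e^(2πi·2/20) = e^(i·1π/5)
= cos(1π/5) + i sin(1π/5)
= 0.8090 + 0.5878i


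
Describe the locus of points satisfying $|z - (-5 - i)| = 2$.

|z - z0| = r describes a circle centered at z0 with radius r
Here z0 = -5 - i and r = 2
Locus: Circle centered at (-5, -1) with radius 2


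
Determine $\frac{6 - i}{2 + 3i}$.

Multiply numerator and denominator by conjugate (2 - 3i):
= (6 - i)(2 - 3i) / (2^2 + 3^2)
= (9 - 20i) / 13
= 9/13 - (20/13)i


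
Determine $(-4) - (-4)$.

(-4 - (-4)) + (0 - 0)i = 0


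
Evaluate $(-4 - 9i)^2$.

(a + bi)^2 = a^2 - b^2 + 2abi
= (-4)^2 - (-9)^2 + 2*(-4)*(-9)i
= -65 + 72i


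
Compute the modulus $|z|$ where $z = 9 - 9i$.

|z| = sqrt(a^2 + b^2) = sqrt(9^2 + (-9)^2) = sqrt(162) = sqrt(162)


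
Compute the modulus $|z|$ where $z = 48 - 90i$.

|z| = sqrt(a^2 + b^2) = sqrt(48^2 + (-90)^2) = sqrt(10404) = 102


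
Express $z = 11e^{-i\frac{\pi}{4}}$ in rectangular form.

a = r cos θ = 11 * sqrt(2)/2 = 11*sqrt(2)/2
b = r sin θ = 11 * -sqrt(2)/2 = -11*sqrt(2)/2
z = 11*sqrt(2)/2 - (11*sqrt(2)/2)i


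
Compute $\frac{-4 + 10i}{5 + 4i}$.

Multiply numerator and denominator by conjugate (5 - 4i):
= (-4 + 10i)(5 - 4i) / (5^2 + 4^2)
= (20 + 66i) / 41
= 20/41 + (66/41)i


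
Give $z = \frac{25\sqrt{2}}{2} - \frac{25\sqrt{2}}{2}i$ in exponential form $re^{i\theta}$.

r = |z| = sqrt((25*sqrt(2)/2)^2 + (-25*sqrt(2)/2)^2) = sqrt(625/2 + 625/2) = sqrt(625) = 25
θ = arctan(b/a) = arctan(-17.6777/17.6777) (quadrant-adjusted) = -45° = -π/4
z = 25e^(-i*π/4)


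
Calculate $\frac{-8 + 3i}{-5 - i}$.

Multiply numerator and denominator by conjugate (-5 + i):
= (-8 + 3i)(-5 + i) / ((-5)^2 + (-1)^2)
= (37 - 23i) / 26
= 37/26 - (23/26)i


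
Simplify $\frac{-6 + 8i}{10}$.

Divisor is real, so divide each part by 10:
= -3/5 + (4/5)i


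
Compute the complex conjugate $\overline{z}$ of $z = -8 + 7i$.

If z = a + bi, then conjugate(z) = a - bi
conjugate(-8 + 7i) = -8 - 7i


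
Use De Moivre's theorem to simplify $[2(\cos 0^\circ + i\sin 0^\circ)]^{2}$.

By De Moivre: z^n = r^n(cos(nθ) + i sin(nθ))
= 2^2(cos(2*0°) + i sin(2*0°))
= 4(cos 0° + i sin 0°)
= 4


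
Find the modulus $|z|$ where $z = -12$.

|z| = sqrt(a^2 + b^2) = sqrt((-12)^2 + 0^2) = sqrt(144) = 12


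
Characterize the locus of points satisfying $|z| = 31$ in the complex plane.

|z| = 31 means sqrt(x^2 + y^2) = 31
This is a circle of radius 31 centered at the origin


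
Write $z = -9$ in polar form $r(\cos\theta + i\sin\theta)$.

r = |z| = sqrt(a^2 + b^2) = sqrt((-9)^2 + (0)^2) = sqrt(81 + 0) = sqrt(81) = 9
b = 0 and a < 0, so z lies on the negative real axis: θ = 180°
z = 9(cos 180° + i sin 180°)


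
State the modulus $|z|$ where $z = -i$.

|z| = sqrt(a^2 + b^2) = sqrt(0^2 + (-1)^2) = sqrt(1) = 1


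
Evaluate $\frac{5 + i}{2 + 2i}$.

Multiply numerator and denominator by conjugate (2 - 2i):
= (5 + i)(2 - 2i) / (2^2 + 2^2)
= (12 - 8i) / 8
Divide through by 4: (3 - 2i) / 2
= 3/2 - i


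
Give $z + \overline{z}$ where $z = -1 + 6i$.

z + conjugate(z) = (a + bi) + (a - bi) = 2a
= 2 * (-1) = -2


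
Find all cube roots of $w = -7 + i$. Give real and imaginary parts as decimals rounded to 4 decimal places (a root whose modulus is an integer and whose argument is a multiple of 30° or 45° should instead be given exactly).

|w| = sqrt(50) ≈ 7.071068, arg(w) ≈ 171.869898°
Root modulus = sqrt(50)^(1/3) ≈ 1.919383
Root arguments: θ_k = (arg(w) + 360°k)/3 for k = 0, 1, ..., 2
Compute each root as (root modulus)(cos θ_k + i sin θ_k) using full-precision intermediates, then round to 4 decimal places.
Roots: 1.0372 + 1.6150i, -1.9172 + 0.0908i, 0.8800 - 1.7058i


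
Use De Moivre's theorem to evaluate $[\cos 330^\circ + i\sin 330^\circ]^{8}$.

By De Moivre: z^n = r^n(cos(nθ) + i sin(nθ))
= 1^8(cos(8*330°) + i sin(8*330°))
= 1(cos 120° + i sin 120°)
= -1/2 + (sqrt(3)/2)i


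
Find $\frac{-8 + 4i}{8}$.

Divisor is real, so divide each part by 8:
= -1 + (1/2)i


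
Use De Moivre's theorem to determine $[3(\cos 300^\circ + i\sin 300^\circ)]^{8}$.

By De Moivre: z^n = r^n(cos(nθ) + i sin(nθ))
= 3^8(cos(8*300°) + i sin(8*300°))
= 6561(cos 240° + i sin 240°)
= -6561/2 - (6561*sqrt(3)/2)i


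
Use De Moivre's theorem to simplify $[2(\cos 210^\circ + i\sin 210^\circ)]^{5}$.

By De Moivre: z^n = r^n(cos(nθ) + i sin(nθ))
= 2^5(cos(5*210°) + i sin(5*210°))
= 32(cos 330° + i sin 330°)
= 16*sqrt(3) - 16i


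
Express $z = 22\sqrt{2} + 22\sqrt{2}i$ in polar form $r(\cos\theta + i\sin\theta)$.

r = |z| = sqrt(a^2 + b^2) = sqrt((22*sqrt(2))^2 + (22*sqrt(2))^2) = sqrt(968 + 968) = sqrt(1936) = 44
θ = arctan(b/a) = arctan(31.1127/31.1127) (quadrant-adjusted) = 45°
z = 44(cos 45° + i sin 45°)


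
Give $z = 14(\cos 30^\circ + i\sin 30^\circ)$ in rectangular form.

a = r cos θ = 14 * sqrt(3)/2 = 7*sqrt(3)
b = r sin θ = 14 * 1/2 = 7
z = 7*sqrt(3) + 7i


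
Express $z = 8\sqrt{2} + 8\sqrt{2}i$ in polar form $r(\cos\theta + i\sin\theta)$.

r = |z| = sqrt(a^2 + b^2) = sqrt((8*sqrt(2))^2 + (8*sqrt(2))^2) = sqrt(128 + 128) = sqrt(256) = 16
θ = arctan(b/a) = arctan(11.3137/11.3137) (quadrant-adjusted) = 45°
z = 16(cos 45° + i sin 45°)


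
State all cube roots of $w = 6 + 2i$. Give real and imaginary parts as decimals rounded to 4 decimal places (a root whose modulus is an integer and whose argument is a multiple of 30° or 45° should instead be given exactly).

|w| = sqrt(40) ≈ 6.324555, arg(w) ≈ 18.434949°
Root modulus = sqrt(40)^(1/3) ≈ 1.849311
Root arguments: θ_k = (arg(w) + 360°k)/3 for k = 0, 1, ..., 2
Compute each root as (root modulus)(cos θ_k + i sin θ_k) using full-precision intermediates, then round to 4 decimal places.
Roots: 1.8387 + 0.1980i, -1.0908 + 1.4934i, -0.7479 - 1.6913i


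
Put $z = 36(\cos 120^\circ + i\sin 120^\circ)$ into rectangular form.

a = r cos θ = 36 * -1/2 = -18
b = r sin θ = 36 * sqrt(3)/2 = 18*sqrt(3)
z = -18 + 18*sqrt(3)i


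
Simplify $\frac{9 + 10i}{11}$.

Divisor is real, so divide each part by 11:
= 9/11 + (10/11)i


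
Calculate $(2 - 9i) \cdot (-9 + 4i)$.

(a1*a2 - b1*b2) + (a1*b2 + b1*a2)i
= (-18 - (-36)) + (8 + 81)i
= 18 + 89i


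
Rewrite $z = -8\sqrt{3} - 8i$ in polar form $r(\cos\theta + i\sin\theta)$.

r = |z| = sqrt(a^2 + b^2) = sqrt((-8*sqrt(3))^2 + (-8)^2) = sqrt(192 + 64) = sqrt(256) = 16
θ = arctan(b/a) = arctan(-8/-13.8564) (quadrant-adjusted) = 210°
z = 16(cos 210° + i sin 210°)


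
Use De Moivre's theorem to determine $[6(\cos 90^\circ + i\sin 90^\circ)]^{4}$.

By De Moivre: z^n = r^n(cos(nθ) + i sin(nθ))
= 6^4(cos(4*90°) + i sin(4*90°))
= 1296(cos 0° + i sin 0°)
= 1296


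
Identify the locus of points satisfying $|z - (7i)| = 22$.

|z - z0| = r describes a circle centered at z0 with radius r
Here z0 = 7i and r = 22
Locus: Circle centered at (0, 7) with radius 22


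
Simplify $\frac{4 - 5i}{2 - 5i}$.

Multiply numerator and denominator by conjugate (2 + 5i):
= (4 - 5i)(2 + 5i) / (2^2 + (-5)^2)
= (33 + 10i) / 29
= 33/29 + (10/29)i


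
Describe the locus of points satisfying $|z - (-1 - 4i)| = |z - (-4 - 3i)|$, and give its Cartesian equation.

|z - z1| = |z - z2| means z is equidistant from z1 and z2,
i.e. the perpendicular bisector of the segment from (-1, -4) to (-4, -3) (midpoint (-5/2, -7/2)).
With z = x + yi, square both sides:
(x - (-1))^2 + (y - (-4))^2 = (x - (-4))^2 + (y - (-3))^2
The x^2 and y^2 terms cancel: -6x + 2y = 25 - 17 = 8
Simplify: 3x - y = -4
Locus: Perpendicular bisector of the segment from (-1, -4) to (-4, -3): the line 3x - y = -4


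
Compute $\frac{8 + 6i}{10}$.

Divisor is real, so divide each part by 10:
= 4/5 + (3/5)i


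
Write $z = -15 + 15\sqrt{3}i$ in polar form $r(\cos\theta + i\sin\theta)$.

r = |z| = sqrt(a^2 + b^2) = sqrt((-15)^2 + (15*sqrt(3))^2) = sqrt(225 + 675) = sqrt(900) = 30
θ = arctan(b/a) = arctan(25.9808/-15) (quadrant-adjusted) = 120°
z = 30(cos 120° + i sin 120°)


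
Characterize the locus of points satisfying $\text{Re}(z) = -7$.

Re(z) = x where z = x + yi; the equation x = -7 is satisfied by all points with that x-coordinate
Locus: Vertical line x = -7


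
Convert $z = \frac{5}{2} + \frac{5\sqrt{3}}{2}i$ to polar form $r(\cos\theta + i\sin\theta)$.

r = |z| = sqrt(a^2 + b^2) = sqrt((5/2)^2 + (5*sqrt(3)/2)^2) = sqrt(25/4 + 75/4) = sqrt(25) = 5
θ = arctan(b/a) = arctan(4.3301/2.5) (quadrant-adjusted) = 60°
z = 5(cos 60° + i sin 60°)


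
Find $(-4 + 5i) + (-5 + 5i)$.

(-4 + (-5)) + (5 + 5)i = -9 + 10i


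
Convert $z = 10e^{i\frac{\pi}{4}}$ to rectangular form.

a = r cos θ = 10 * sqrt(2)/2 = 5*sqrt(2)
b = r sin θ = 10 * sqrt(2)/2 = 5*sqrt(2)
z = 5*sqrt(2) + 5*sqrt(2)i


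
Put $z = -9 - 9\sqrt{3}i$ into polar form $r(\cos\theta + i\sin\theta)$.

r = |z| = sqrt(a^2 + b^2) = sqrt((-9)^2 + (-9*sqrt(3))^2) = sqrt(81 + 243) = sqrt(324) = 18
θ = arctan(b/a) = arctan(-15.5885/-9) (quadrant-adjusted) = 240°
z = 18(cos 240° + i sin 240°)


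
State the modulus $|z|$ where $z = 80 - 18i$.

|z| = sqrt(a^2 + b^2) = sqrt(80^2 + (-18)^2) = sqrt(6724) = 82


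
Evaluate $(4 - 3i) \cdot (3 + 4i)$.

(a1*a2 - b1*b2) + (a1*b2 + b1*a2)i
= (12 - (-12)) + (16 + (-9))i
= 24 + 7i


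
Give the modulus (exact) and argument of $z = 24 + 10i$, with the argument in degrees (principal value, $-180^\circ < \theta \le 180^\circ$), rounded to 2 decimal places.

|z| = sqrt(24^2 + 10^2) = 26
arg(z) = arctan(b/a) = arctan(10/24) (quadrant-adjusted) = 22.62°


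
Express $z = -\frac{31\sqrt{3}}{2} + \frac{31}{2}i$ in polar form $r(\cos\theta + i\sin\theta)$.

r = |z| = sqrt(a^2 + b^2) = sqrt((-31*sqrt(3)/2)^2 + (31/2)^2) = sqrt(2883/4 + 961/4) = sqrt(961) = 31
θ = arctan(b/a) = arctan(15.5/-26.8468) (quadrant-adjusted) = 150°
z = 31(cos 150° + i sin 150°)


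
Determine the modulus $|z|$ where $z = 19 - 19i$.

|z| = sqrt(a^2 + b^2) = sqrt(19^2 + (-19)^2) = sqrt(722) = sqrt(722)


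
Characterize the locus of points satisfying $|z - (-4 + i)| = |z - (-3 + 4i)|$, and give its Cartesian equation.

|z - z1| = |z - z2| means z is equidistant from z1 and z2,
i.e. the perpendicular bisector of the segment from (-4, 1) to (-3, 4) (midpoint (-7/2, 5/2)).
With z = x + yi, square both sides:
(x - (-4))^2 + (y - 1)^2 = (x - (-3))^2 + (y - 4)^2
The x^2 and y^2 terms cancel: 2x + 6y = 25 - 17 = 8
Simplify: x + 3y = 4
Locus: Perpendicular bisector of the segment from (-4, 1) to (-3, 4): the line x + 3y = 4


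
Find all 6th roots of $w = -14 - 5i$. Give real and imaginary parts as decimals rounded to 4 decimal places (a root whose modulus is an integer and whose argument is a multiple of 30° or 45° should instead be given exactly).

|w| = sqrt(221) ≈ 14.866069, arg(w) ≈ 199.653824°
Root modulus = sqrt(221)^(1/6) ≈ 1.568072
Root arguments: θ_k = (arg(w) + 360°k)/6 for k = 0, 1, ..., 5
Compute each root as (root modulus)(cos θ_k + i sin θ_k) using full-precision intermediates, then round to 4 decimal places.
Roots: 1.3110 + 0.8603i, -0.0896 + 1.5655i, -1.4006 + 0.7052i, -1.3110 - 0.8603i, 0.0896 - 1.5655i, 1.4006 - 0.7052i


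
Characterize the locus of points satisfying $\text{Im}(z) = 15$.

Im(z) = y where z = x + yi; the equation y = 15 is satisfied by all points with that y-coordinate
Locus: Horizontal line y = 15


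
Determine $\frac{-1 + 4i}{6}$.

Divisor is real, so divide each part by 6:
= -1/6 + (2/3)i


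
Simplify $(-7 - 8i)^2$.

(a + bi)^2 = a^2 - b^2 + 2abi
= (-7)^2 - (-8)^2 + 2*(-7)*(-8)i
= -15 + 112i


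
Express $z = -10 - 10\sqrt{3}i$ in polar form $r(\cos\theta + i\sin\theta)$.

r = |z| = sqrt(a^2 + b^2) = sqrt((-10)^2 + (-10*sqrt(3))^2) = sqrt(100 + 300) = sqrt(400) = 20
θ = arctan(b/a) = arctan(-17.3205/-10) (quadrant-adjusted) = 240°
z = 20(cos 240° + i sin 240°)


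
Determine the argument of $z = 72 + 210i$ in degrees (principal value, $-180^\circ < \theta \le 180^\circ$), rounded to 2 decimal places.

θ = arctan(b/a) = arctan(210/72) (quadrant-adjusted) = 71.08°


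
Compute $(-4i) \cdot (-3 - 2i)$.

(a1*a2 - b1*b2) + (a1*b2 + b1*a2)i
= (0 - 8) + (0 + 12)i
= -8 + 12i


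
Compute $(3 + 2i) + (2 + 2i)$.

(3 + 2) + (2 + 2)i = 5 + 4i


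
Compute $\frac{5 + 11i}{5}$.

Divisor is real, so divide each part by 5:
= 1 + (11/5)i


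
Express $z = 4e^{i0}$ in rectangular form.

a = r cos θ = 4 * 1 = 4
b = r sin θ = 4 * 0 = 0
z = 4


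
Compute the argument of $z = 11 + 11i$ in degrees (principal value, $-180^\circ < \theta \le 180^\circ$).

θ = arctan(b/a) = arctan(11/11) (quadrant-adjusted) = 45°


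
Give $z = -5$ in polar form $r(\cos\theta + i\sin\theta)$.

r = |z| = sqrt(a^2 + b^2) = sqrt((-5)^2 + (0)^2) = sqrt(25 + 0) = sqrt(25) = 5
b = 0 and a < 0, so z lies on the negative real axis: θ = 180°
z = 5(cos 180° + i sin 180°)


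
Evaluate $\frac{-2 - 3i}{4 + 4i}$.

Multiply numerator and denominator by conjugate (4 - 4i):
= (-2 - 3i)(4 - 4i) / (4^2 + 4^2)
= (-20 - 4i) / 32
Divide through by 4: (-5 - i) / 8
= -5/8 - (1/8)i


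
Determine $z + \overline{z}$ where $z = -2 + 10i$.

z + conjugate(z) = (a + bi) + (a - bi) = 2a
= 2 * (-2) = -4


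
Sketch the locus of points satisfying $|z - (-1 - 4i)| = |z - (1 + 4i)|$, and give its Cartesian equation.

|z - z1| = |z - z2| means z is equidistant from z1 and z2,
i.e. the perpendicular bisector of the segment from (-1, -4) to (1, 4) (midpoint (0, 0)).
With z = x + yi, square both sides:
(x - (-1))^2 + (y - (-4))^2 = (x - 1)^2 + (y - 4)^2
The x^2 and y^2 terms cancel: 4x + 16y = 17 - 17 = 0
Simplify: x + 4y = 0
Locus: Perpendicular bisector of the segment from (-1, -4) to (1, 4): the line x + 4y = 0


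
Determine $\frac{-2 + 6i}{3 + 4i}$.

Multiply numerator and denominator by conjugate (3 - 4i):
= (-2 + 6i)(3 - 4i) / (3^2 + 4^2)
= (18 + 26i) / 25
= 18/25 + (26/25)i


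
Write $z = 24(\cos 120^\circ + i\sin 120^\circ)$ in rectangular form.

a = r cos θ = 24 * -1/2 = -12
b = r sin θ = 24 * sqrt(3)/2 = 12*sqrt(3)
z = -12 + 12*sqrt(3)i


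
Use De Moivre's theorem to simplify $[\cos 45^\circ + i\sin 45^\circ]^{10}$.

By De Moivre: z^n = r^n(cos(nθ) + i sin(nθ))
= 1^10(cos(10*45°) + i sin(10*45°))
= 1(cos 90° + i sin 90°)
= i


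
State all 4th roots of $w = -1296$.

|w| = 1296, arg(w) = 180°
Root modulus = 1296^(1/4) = 6
Root arguments: θ_k = (180° + 360°k)/4 for k = 0, 1, ..., 3
Roots: 3*sqrt(2) + 3*sqrt(2)i, -3*sqrt(2) + 3*sqrt(2)i, -3*sqrt(2) - 3*sqrt(2)i, 3*sqrt(2) - 3*sqrt(2)i


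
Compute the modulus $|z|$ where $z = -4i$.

|z| = sqrt(a^2 + b^2) = sqrt(0^2 + (-4)^2) = sqrt(16) = 4


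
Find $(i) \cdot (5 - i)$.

(a1*a2 - b1*b2) + (a1*b2 + b1*a2)i
= (0 - (-1)) + (0 + 5)i
= 1 + 5i


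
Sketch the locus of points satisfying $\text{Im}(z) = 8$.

Im(z) = y where z = x + yi; the equation y = 8 is satisfied by all points with that y-coordinate
Locus: Horizontal line y = 8


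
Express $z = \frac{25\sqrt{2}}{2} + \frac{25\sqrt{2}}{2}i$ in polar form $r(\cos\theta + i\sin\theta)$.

r = |z| = sqrt(a^2 + b^2) = sqrt((25*sqrt(2)/2)^2 + (25*sqrt(2)/2)^2) = sqrt(625/2 + 625/2) = sqrt(625) = 25
θ = arctan(b/a) = arctan(17.6777/17.6777) (quadrant-adjusted) = 45°
z = 25(cos 45° + i sin 45°)


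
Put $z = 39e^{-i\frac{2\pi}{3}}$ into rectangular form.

a = r cos θ = 39 * -1/2 = -39/2
b = r sin θ = 39 * -sqrt(3)/2 = -39*sqrt(3)/2
z = -39/2 - (39*sqrt(3)/2)i


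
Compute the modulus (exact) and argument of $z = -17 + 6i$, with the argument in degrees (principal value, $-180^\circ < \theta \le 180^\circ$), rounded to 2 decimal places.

|z| = sqrt((-17)^2 + 6^2) = sqrt(325)
arg(z) = arctan(b/a) = arctan(6/-17) (quadrant-adjusted) = 160.56°


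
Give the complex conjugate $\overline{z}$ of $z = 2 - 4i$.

If z = a + bi, then conjugate(z) = a - bi
conjugate(2 - 4i) = 2 + 4i


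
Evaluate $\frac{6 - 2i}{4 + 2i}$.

Multiply numerator and denominator by conjugate (4 - 2i):
= (6 - 2i)(4 - 2i) / (4^2 + 2^2)
= (20 - 20i) / 20
= 1 - i


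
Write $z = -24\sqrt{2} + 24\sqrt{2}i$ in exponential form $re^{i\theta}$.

r = |z| = sqrt((-24*sqrt(2))^2 + (24*sqrt(2))^2) = sqrt(1152 + 1152) = sqrt(2304) = 48
θ = arctan(b/a) = arctan(33.9411/-33.9411) (quadrant-adjusted) = 135° = 3π/4
z = 48e^(i*3π/4)


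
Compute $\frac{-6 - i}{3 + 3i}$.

Multiply numerator and denominator by conjugate (3 - 3i):
= (-6 - i)(3 - 3i) / (3^2 + 3^2)
= (-21 + 15i) / 18
Divide through by 3: (-7 + 5i) / 6
= -7/6 + (5/6)i


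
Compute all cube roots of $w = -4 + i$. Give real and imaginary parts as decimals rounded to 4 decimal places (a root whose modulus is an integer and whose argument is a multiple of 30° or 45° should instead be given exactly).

|w| = sqrt(17) ≈ 4.123106, arg(w) ≈ 165.963757°
Root modulus = sqrt(17)^(1/3) ≈ 1.603522
Root arguments: θ_k = (arg(w) + 360°k)/3 for k = 0, 1, ..., 2
Compute each root as (root modulus)(cos θ_k + i sin θ_k) using full-precision intermediates, then round to 4 decimal places.
Roots: 0.9124 + 1.3187i, -1.5982 + 0.1308i, 0.6858 - 1.4495i


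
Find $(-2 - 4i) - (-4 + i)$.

(-2 - (-4)) + (-4 - 1)i = 2 - 5i


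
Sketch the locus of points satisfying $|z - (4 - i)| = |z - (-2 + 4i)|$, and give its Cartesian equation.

|z - z1| = |z - z2| means z is equidistant from z1 and z2,
i.e. the perpendicular bisector of the segment from (4, -1) to (-2, 4) (midpoint (1, 3/2)).
With z = x + yi, square both sides:
(x - 4)^2 + (y - (-1))^2 = (x - (-2))^2 + (y - 4)^2
The x^2 and y^2 terms cancel: -12x + 10y = 20 - 17 = 3
Simplify: 12x - 10y = -3
Locus: Perpendicular bisector of the segment from (4, -1) to (-2, 4): the line 12x - 10y = -3


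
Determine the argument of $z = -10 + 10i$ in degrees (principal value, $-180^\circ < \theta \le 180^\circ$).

θ = arctan(b/a) = arctan(10/-10) (quadrant-adjusted) = 135°


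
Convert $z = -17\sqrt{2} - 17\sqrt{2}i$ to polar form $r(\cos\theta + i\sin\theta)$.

r = |z| = sqrt(a^2 + b^2) = sqrt((-17*sqrt(2))^2 + (-17*sqrt(2))^2) = sqrt(578 + 578) = sqrt(1156) = 34
θ = arctan(b/a) = arctan(-24.0416/-24.0416) (quadrant-adjusted) = 225°
z = 34(cos 225° + i sin 225°)


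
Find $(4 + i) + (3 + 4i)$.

(4 + 3) + (1 + 4)i = 7 + 5i


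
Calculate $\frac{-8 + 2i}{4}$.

Divisor is real, so divide each part by 4:
= -2 + (1/2)i


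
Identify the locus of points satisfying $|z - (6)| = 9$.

|z - z0| = r describes a circle centered at z0 with radius r
Here z0 = 6 and r = 9
Locus: Circle centered at (6, 0) with radius 9


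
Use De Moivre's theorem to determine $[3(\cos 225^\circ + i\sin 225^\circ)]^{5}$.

By De Moivre: z^n = r^n(cos(nθ) + i sin(nθ))
= 3^5(cos(5*225°) + i sin(5*225°))
= 243(cos 45° + i sin 45°)
= 243*sqrt(2)/2 + (243*sqrt(2)/2)i


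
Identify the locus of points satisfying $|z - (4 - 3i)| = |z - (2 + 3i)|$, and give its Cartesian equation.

|z - z1| = |z - z2| means z is equidistant from z1 and z2,
i.e. the perpendicular bisector of the segment from (4, -3) to (2, 3) (midpoint (3, 0)).
With z = x + yi, square both sides:
(x - 4)^2 + (y - (-3))^2 = (x - 2)^2 + (y - 3)^2
The x^2 and y^2 terms cancel: -4x + 12y = 13 - 25 = -12
Simplify: x - 3y = 3
Locus: Perpendicular bisector of the segment from (4, -3) to (2, 3): the line x - 3y = 3


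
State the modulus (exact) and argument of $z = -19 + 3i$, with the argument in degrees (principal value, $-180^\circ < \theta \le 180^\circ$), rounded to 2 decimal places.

|z| = sqrt((-19)^2 + 3^2) = sqrt(370)
arg(z) = arctan(b/a) = arctan(3/-19) (quadrant-adjusted) = 171.03°


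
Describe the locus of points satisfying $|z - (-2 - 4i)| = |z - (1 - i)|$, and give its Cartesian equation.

|z - z1| = |z - z2| means z is equidistant from z1 and z2,
i.e. the perpendicular bisector of the segment from (-2, -4) to (1, -1) (midpoint (-1/2, -5/2)).
With z = x + yi, square both sides:
(x - (-2))^2 + (y - (-4))^2 = (x - 1)^2 + (y - (-1))^2
The x^2 and y^2 terms cancel: 6x + 6y = 2 - 20 = -18
Simplify: x + y = -3
Locus: Perpendicular bisector of the segment from (-2, -4) to (1, -1): the line x + y = -3


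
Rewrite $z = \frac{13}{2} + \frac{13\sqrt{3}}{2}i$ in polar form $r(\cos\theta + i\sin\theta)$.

r = |z| = sqrt(a^2 + b^2) = sqrt((13/2)^2 + (13*sqrt(3)/2)^2) = sqrt(169/4 + 507/4) = sqrt(169) = 13
θ = arctan(b/a) = arctan(11.2583/6.5) (quadrant-adjusted) = 60°
z = 13(cos 60° + i sin 60°)


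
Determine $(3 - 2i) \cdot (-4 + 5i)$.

(a1*a2 - b1*b2) + (a1*b2 + b1*a2)i
= (-12 - (-10)) + (15 + 8)i
= -2 + 23i


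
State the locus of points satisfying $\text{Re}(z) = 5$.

Re(z) = x where z = x + yi; the equation x = 5 is satisfied by all points with that x-coordinate
Locus: Vertical line x = 5


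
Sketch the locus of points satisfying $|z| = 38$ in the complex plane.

|z| = 38 means sqrt(x^2 + y^2) = 38
This is a circle of radius 38 centered at the origin


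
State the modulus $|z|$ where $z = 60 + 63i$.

|z| = sqrt(a^2 + b^2) = sqrt(60^2 + 63^2) = sqrt(7569) = 87


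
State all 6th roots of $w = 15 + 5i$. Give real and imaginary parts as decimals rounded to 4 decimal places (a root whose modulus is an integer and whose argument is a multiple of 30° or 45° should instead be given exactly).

|w| = sqrt(250) ≈ 15.811388, arg(w) ≈ 18.434949°
Root modulus = sqrt(250)^(1/6) ≈ 1.584267
Root arguments: θ_k = (arg(w) + 360°k)/6 for k = 0, 1, ..., 5
Compute each root as (root modulus)(cos θ_k + i sin θ_k) using full-precision intermediates, then round to 4 decimal places.
Roots: 1.5820 + 0.0849i, 0.7175 + 1.4125i, -0.8645 + 1.3276i, -1.5820 - 0.0849i, -0.7175 - 1.4125i, 0.8645 - 1.3276i


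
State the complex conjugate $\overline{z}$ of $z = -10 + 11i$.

If z = a + bi, then conjugate(z) = a - bi
conjugate(-10 + 11i) = -10 - 11i


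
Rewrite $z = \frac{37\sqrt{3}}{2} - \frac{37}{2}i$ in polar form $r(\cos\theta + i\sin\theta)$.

r = |z| = sqrt(a^2 + b^2) = sqrt((37*sqrt(3)/2)^2 + (-37/2)^2) = sqrt(4107/4 + 1369/4) = sqrt(1369) = 37
θ = arctan(b/a) = arctan(-18.5/32.0429) (quadrant-adjusted) = 330°
z = 37(cos 330° + i sin 330°)


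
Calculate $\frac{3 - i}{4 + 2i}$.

Multiply numerator and denominator by conjugate (4 - 2i):
= (3 - i)(4 - 2i) / (4^2 + 2^2)
= (10 - 10i) / 20
Divide through by 10: (1 - i) / 2
= 1/2 - (1/2)i


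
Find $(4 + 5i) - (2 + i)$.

(4 - 2) + (5 - 1)i = 2 + 4i


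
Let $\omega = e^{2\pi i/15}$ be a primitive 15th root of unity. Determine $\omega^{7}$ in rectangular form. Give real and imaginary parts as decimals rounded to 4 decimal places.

ω^7 = e^(2πi·7/15) = e^(i·14π/15)
= cos(14π/15) + i sin(14π/15)
= -0.9781 + 0.2079i


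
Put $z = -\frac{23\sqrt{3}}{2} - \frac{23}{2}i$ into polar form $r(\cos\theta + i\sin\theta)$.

r = |z| = sqrt(a^2 + b^2) = sqrt((-23*sqrt(3)/2)^2 + (-23/2)^2) = sqrt(1587/4 + 529/4) = sqrt(529) = 23
θ = arctan(b/a) = arctan(-11.5/-19.9186) (quadrant-adjusted) = 210°
z = 23(cos 210° + i sin 210°)


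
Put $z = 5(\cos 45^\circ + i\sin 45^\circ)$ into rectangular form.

a = r cos θ = 5 * sqrt(2)/2 = 5*sqrt(2)/2
b = r sin θ = 5 * sqrt(2)/2 = 5*sqrt(2)/2
z = 5*sqrt(2)/2 + (5*sqrt(2)/2)i


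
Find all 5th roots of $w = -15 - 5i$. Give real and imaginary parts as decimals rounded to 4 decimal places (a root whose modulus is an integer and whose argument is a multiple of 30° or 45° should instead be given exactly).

|w| = sqrt(250) ≈ 15.811388, arg(w) ≈ 198.434949°
Root modulus = sqrt(250)^(1/5) ≈ 1.736977
Root arguments: θ_k = (arg(w) + 360°k)/5 for k = 0, 1, ..., 4
Compute each root as (root modulus)(cos θ_k + i sin θ_k) using full-precision intermediates, then round to 4 decimal places.
Roots: 1.3367 + 1.1092i, -0.6419 + 1.6140i, -1.7334 - 0.1117i, -0.4294 - 1.6831i, 1.4680 - 0.9285i


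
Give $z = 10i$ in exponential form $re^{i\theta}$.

r = |z| = sqrt((0)^2 + (10)^2) = sqrt(0 + 100) = sqrt(100) = 10
a = 0 and b > 0, so z lies on the positive imaginary axis: θ = 90° = π/2
z = 10e^(i*π/2)


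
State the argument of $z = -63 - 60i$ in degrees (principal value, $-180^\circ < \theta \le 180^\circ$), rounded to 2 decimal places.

θ = arctan(b/a) = arctan(-60/-63) (quadrant-adjusted) = -136.40°


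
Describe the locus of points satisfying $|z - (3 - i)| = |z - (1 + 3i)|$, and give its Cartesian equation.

|z - z1| = |z - z2| means z is equidistant from z1 and z2,
i.e. the perpendicular bisector of the segment from (3, -1) to (1, 3) (midpoint (2, 1)).
With z = x + yi, square both sides:
(x - 3)^2 + (y - (-1))^2 = (x - 1)^2 + (y - 3)^2
The x^2 and y^2 terms cancel: -4x + 8y = 10 - 10 = 0
Simplify: x - 2y = 0
Locus: Perpendicular bisector of the segment from (3, -1) to (1, 3): the line x - 2y = 0


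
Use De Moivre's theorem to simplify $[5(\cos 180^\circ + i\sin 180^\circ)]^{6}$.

By De Moivre: z^n = r^n(cos(nθ) + i sin(nθ))
= 5^6(cos(6*180°) + i sin(6*180°))
= 15625(cos 0° + i sin 0°)
= 15625


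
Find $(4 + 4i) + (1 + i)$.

(4 + 1) + (4 + 1)i = 5 + 5i


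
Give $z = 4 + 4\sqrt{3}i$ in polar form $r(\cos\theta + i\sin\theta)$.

r = |z| = sqrt(a^2 + b^2) = sqrt((4)^2 + (4*sqrt(3))^2) = sqrt(16 + 48) = sqrt(64) = 8
θ = arctan(b/a) = arctan(6.9282/4) (quadrant-adjusted) = 60°
z = 8(cos 60° + i sin 60°)


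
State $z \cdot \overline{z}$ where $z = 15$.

z * conjugate(z) = |z|^2 = a^2 + b^2
= 15^2 + 0^2 = 225


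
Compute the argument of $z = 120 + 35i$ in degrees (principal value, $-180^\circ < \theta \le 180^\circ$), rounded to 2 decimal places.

θ = arctan(b/a) = arctan(35/120) (quadrant-adjusted) = 16.26°


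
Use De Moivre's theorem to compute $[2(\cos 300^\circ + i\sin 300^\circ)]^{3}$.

By De Moivre: z^n = r^n(cos(nθ) + i sin(nθ))
= 2^3(cos(3*300°) + i sin(3*300°))
= 8(cos 180° + i sin 180°)
= -8


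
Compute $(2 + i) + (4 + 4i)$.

(2 + 4) + (1 + 4)i = 6 + 5i


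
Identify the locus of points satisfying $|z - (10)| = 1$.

|z - z0| = r describes a circle centered at z0 with radius r
Here z0 = 10 and r = 1
Locus: Circle centered at (10, 0) with radius 1


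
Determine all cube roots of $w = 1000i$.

|w| = 1000, arg(w) = 90°
Root modulus = 1000^(1/3) = 10
Root arguments: θ_k = (90° + 360°k)/3 for k = 0, 1, ..., 2
Roots: 5*sqrt(3) + 5i, -5*sqrt(3) + 5i, -10i


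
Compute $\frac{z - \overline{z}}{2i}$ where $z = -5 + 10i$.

z - conjugate(z) = 2bi
(z - conjugate(z))/(2i) = 2bi/(2i) = b = 10


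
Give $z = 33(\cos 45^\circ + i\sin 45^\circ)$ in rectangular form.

a = r cos θ = 33 * sqrt(2)/2 = 33*sqrt(2)/2
b = r sin θ = 33 * sqrt(2)/2 = 33*sqrt(2)/2
z = 33*sqrt(2)/2 + (33*sqrt(2)/2)i


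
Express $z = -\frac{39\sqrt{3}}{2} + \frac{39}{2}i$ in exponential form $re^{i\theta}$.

r = |z| = sqrt((-39*sqrt(3)/2)^2 + (39/2)^2) = sqrt(4563/4 + 1521/4) = sqrt(1521) = 39
θ = arctan(b/a) = arctan(19.5/-33.775) (quadrant-adjusted) = 150° = 5π/6
z = 39e^(i*5π/6)


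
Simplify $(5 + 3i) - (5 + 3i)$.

(5 - 5) + (3 - 3)i = 0


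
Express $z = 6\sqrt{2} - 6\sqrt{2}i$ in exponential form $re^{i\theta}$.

r = |z| = sqrt((6*sqrt(2))^2 + (-6*sqrt(2))^2) = sqrt(72 + 72) = sqrt(144) = 12
θ = arctan(b/a) = arctan(-8.4853/8.4853) (quadrant-adjusted) = -45° = -π/4
z = 12e^(-i*π/4)


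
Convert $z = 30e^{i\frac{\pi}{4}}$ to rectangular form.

a = r cos θ = 30 * sqrt(2)/2 = 15*sqrt(2)
b = r sin θ = 30 * sqrt(2)/2 = 15*sqrt(2)
z = 15*sqrt(2) + 15*sqrt(2)i


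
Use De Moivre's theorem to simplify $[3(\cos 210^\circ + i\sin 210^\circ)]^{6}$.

By De Moivre: z^n = r^n(cos(nθ) + i sin(nθ))
= 3^6(cos(6*210°) + i sin(6*210°))
= 729(cos 180° + i sin 180°)
= -729


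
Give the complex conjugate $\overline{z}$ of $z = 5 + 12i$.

If z = a + bi, then conjugate(z) = a - bi
conjugate(5 + 12i) = 5 - 12i


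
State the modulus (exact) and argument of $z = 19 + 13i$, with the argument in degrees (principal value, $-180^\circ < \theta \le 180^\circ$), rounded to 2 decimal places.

|z| = sqrt(19^2 + 13^2) = sqrt(530)
arg(z) = arctan(b/a) = arctan(13/19) (quadrant-adjusted) = 34.38°


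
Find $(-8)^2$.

(a + bi)^2 = a^2 - b^2 + 2abi
= (-8)^2 - 0^2 + 2*(-8)*0i
= 64


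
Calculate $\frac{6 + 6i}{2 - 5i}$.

Multiply numerator and denominator by conjugate (2 + 5i):
= (6 + 6i)(2 + 5i) / (2^2 + (-5)^2)
= (-18 + 42i) / 29
= -18/29 + (42/29)i


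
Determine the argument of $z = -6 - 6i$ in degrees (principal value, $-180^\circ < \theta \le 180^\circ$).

θ = arctan(b/a) = arctan(-6/-6) (quadrant-adjusted) = -135°


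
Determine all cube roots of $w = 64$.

|w| = 64, arg(w) = 0°
Root modulus = 64^(1/3) = 4
Root arguments: θ_k = (0° + 360°k)/3 for k = 0, 1, ..., 2
Roots: 4, -2 + 2*sqrt(3)i, -2 - 2*sqrt(3)i


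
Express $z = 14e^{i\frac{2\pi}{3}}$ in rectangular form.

a = r cos θ = 14 * -1/2 = -7
b = r sin θ = 14 * sqrt(3)/2 = 7*sqrt(3)
z = -7 + 7*sqrt(3)i


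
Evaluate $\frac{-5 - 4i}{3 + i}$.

Multiply numerator and denominator by conjugate (3 - i):
= (-5 - 4i)(3 - i) / (3^2 + 1^2)
= (-19 - 7i) / 10
= -19/10 - (7/10)i


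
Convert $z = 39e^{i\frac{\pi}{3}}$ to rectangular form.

a = r cos θ = 39 * 1/2 = 39/2
b = r sin θ = 39 * sqrt(3)/2 = 39*sqrt(3)/2
z = 39/2 + (39*sqrt(3)/2)i


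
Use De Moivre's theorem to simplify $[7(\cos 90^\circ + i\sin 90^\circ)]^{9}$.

By De Moivre: z^n = r^n(cos(nθ) + i sin(nθ))
= 7^9(cos(9*90°) + i sin(9*90°))
= 40353607(cos 90° + i sin 90°)
= 40353607i


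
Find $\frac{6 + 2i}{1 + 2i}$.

Multiply numerator and denominator by conjugate (1 - 2i):
= (6 + 2i)(1 - 2i) / (1^2 + 2^2)
= (10 - 10i) / 5
= 2 - 2i


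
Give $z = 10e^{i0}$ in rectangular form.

a = r cos θ = 10 * 1 = 10
b = r sin θ = 10 * 0 = 0
z = 10


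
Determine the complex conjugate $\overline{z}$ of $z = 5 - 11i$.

If z = a + bi, then conjugate(z) = a - bi
conjugate(5 - 11i) = 5 + 11i


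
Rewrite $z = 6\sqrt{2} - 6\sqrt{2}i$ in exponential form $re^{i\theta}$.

r = |z| = sqrt((6*sqrt(2))^2 + (-6*sqrt(2))^2) = sqrt(72 + 72) = sqrt(144) = 12
θ = arctan(b/a) = arctan(-8.4853/8.4853) (quadrant-adjusted) = -45° = -π/4
z = 12e^(-i*π/4)


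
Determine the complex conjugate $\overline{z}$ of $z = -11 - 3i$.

If z = a + bi, then conjugate(z) = a - bi
conjugate(-11 - 3i) = -11 + 3i


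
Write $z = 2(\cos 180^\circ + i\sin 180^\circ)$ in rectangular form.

a = r cos θ = 2 * -1 = -2
b = r sin θ = 2 * 0 = 0
z = -2


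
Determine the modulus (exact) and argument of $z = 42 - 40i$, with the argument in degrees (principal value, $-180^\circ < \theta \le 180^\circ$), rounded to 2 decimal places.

|z| = sqrt(42^2 + (-40)^2) = 58
arg(z) = arctan(b/a) = arctan(-40/42) (quadrant-adjusted) = -43.60°


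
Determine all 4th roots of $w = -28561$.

|w| = 28561, arg(w) = 180°
Root modulus = 28561^(1/4) = 13
Root arguments: θ_k = (180° + 360°k)/4 for k = 0, 1, ..., 3
Roots: 13*sqrt(2)/2 + (13*sqrt(2)/2)i, -13*sqrt(2)/2 + (13*sqrt(2)/2)i, -13*sqrt(2)/2 - (13*sqrt(2)/2)i, 13*sqrt(2)/2 - (13*sqrt(2)/2)i


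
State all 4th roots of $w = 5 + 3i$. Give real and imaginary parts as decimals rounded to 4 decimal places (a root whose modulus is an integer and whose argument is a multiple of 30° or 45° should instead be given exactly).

|w| = sqrt(34) ≈ 5.830952, arg(w) ≈ 30.963757°
Root modulus = sqrt(34)^(1/4) ≈ 1.553942
Root arguments: θ_k = (arg(w) + 360°k)/4 for k = 0, 1, ..., 3
Compute each root as (root modulus)(cos θ_k + i sin θ_k) using full-precision intermediates, then round to 4 decimal places.
Roots: 1.5398 + 0.2093i, -0.2093 + 1.5398i, -1.5398 - 0.2093i, 0.2093 - 1.5398i


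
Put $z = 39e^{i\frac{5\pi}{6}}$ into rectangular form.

a = r cos θ = 39 * -sqrt(3)/2 = -39*sqrt(3)/2
b = r sin θ = 39 * 1/2 = 39/2
z = -39*sqrt(3)/2 + (39/2)i


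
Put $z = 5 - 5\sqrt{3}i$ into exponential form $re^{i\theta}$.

r = |z| = sqrt((5)^2 + (-5*sqrt(3))^2) = sqrt(25 + 75) = sqrt(100) = 10
θ = arctan(b/a) = arctan(-8.6603/5) (quadrant-adjusted) = -60° = -π/3
z = 10e^(-i*π/3)


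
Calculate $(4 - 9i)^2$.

(a + bi)^2 = a^2 - b^2 + 2abi
= 4^2 - (-9)^2 + 2*4*(-9)i
= -65 - 72i


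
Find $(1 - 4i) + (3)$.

(1 + 3) + (-4 + 0)i = 4 - 4i


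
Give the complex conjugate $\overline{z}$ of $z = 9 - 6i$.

If z = a + bi, then conjugate(z) = a - bi
conjugate(9 - 6i) = 9 + 6i


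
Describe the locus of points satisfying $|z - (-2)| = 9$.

|z - z0| = r describes a circle centered at z0 with radius r
Here z0 = -2 and r = 9
Locus: Circle centered at (-2, 0) with radius 9


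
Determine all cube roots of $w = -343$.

|w| = 343, arg(w) = 180°
Root modulus = 343^(1/3) = 7
Root arguments: θ_k = (180° + 360°k)/3 for k = 0, 1, ..., 2
Roots: 7/2 + (7*sqrt(3)/2)i, -7, 7/2 - (7*sqrt(3)/2)i


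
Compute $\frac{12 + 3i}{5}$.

Divisor is real, so divide each part by 5:
= 12/5 + (3/5)i


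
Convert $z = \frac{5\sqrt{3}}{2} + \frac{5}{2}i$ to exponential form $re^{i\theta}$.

r = |z| = sqrt((5*sqrt(3)/2)^2 + (5/2)^2) = sqrt(75/4 + 25/4) = sqrt(25) = 5
θ = arctan(b/a) = arctan(2.5/4.3301) (quadrant-adjusted) = 30° = π/6
z = 5e^(i*π/6)


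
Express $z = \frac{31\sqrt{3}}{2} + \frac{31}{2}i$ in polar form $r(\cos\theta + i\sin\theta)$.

r = |z| = sqrt(a^2 + b^2) = sqrt((31*sqrt(3)/2)^2 + (31/2)^2) = sqrt(2883/4 + 961/4) = sqrt(961) = 31
θ = arctan(b/a) = arctan(15.5/26.8468) (quadrant-adjusted) = 30°
z = 31(cos 30° + i sin 30°)


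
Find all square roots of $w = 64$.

|w| = 64, arg(w) = 0°
Root modulus = 64^(1/2) = 8
Root arguments: θ_k = (0° + 360°k)/2 for k = 0, 1, ..., 1
Roots: 8, -8


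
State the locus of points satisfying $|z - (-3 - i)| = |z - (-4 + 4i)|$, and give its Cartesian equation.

|z - z1| = |z - z2| means z is equidistant from z1 and z2,
i.e. the perpendicular bisector of the segment from (-3, -1) to (-4, 4) (midpoint (-7/2, 3/2)).
With z = x + yi, square both sides:
(x - (-3))^2 + (y - (-1))^2 = (x - (-4))^2 + (y - 4)^2
The x^2 and y^2 terms cancel: -2x + 10y = 32 - 10 = 22
Simplify: x - 5y = -11
Locus: Perpendicular bisector of the segment from (-3, -1) to (-4, 4): the line x - 5y = -11
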